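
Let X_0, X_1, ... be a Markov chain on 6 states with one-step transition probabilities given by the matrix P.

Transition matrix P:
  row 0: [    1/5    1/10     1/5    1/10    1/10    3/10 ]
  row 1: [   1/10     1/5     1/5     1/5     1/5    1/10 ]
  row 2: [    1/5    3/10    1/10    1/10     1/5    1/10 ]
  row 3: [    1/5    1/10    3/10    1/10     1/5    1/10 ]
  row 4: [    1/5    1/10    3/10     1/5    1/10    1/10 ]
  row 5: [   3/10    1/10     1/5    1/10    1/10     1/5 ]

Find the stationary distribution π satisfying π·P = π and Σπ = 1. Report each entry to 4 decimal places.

Balance equations π_j = Σ_i π_i·P[i][j]:
  π_0 = 1/5·π_0 + 1/10·π_1 + 1/5·π_2 + 1/5·π_3 + 1/5·π_4 + 3/10·π_5
  π_1 = 1/10·π_0 + 1/5·π_1 + 3/10·π_2 + 1/10·π_3 + 1/10·π_4 + 1/10·π_5
  π_2 = 1/5·π_0 + 1/5·π_1 + 1/10·π_2 + 3/10·π_3 + 3/10·π_4 + 1/5·π_5
  π_3 = 1/10·π_0 + 1/5·π_1 + 1/10·π_2 + 1/10·π_3 + 1/5·π_4 + 1/10·π_5
  π_4 = 1/10·π_0 + 1/5·π_1 + 1/5·π_2 + 1/5·π_3 + 1/10·π_4 + 1/10·π_5
  normalize: π_0 + π_1 + π_2 + π_3 + π_4 + π_5 = 1
Solving the linear system gives exactly π = [965/4829, 69/439, 91/439, 631/4829, 722/4829, 751/4829].

π = [0.1998, 0.1572, 0.2073, 0.1307, 0.1495, 0.1555]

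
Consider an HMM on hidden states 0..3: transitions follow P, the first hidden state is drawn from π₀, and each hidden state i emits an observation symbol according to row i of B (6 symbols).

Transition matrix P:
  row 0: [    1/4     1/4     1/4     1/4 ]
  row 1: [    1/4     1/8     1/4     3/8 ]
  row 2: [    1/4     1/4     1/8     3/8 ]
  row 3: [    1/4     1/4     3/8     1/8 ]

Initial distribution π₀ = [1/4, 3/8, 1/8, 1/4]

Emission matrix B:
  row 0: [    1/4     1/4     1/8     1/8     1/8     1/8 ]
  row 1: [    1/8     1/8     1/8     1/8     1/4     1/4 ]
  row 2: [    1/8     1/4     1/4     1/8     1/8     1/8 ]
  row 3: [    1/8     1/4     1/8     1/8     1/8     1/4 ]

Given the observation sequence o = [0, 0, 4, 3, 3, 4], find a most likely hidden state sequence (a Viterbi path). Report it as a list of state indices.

t=0: δ = [6.250e-02, 4.688e-02, 1.562e-02, 3.125e-02]  (obs o_0=0)
t=1: δ = [3.906e-03, 1.953e-03, 1.953e-03, 2.197e-03]  ψ = [0, 0, 0, 1]  (obs o_1=0)
t=2: δ = [1.221e-04, 2.441e-04, 1.221e-04, 1.221e-04]  ψ = [0, 0, 0, 0]  (obs o_2=4)
t=3: δ = [7.629e-06, 3.815e-06, 7.629e-06, 1.144e-05]  ψ = [1, 0, 1, 1]  (obs o_3=3)
t=4: δ = [3.576e-07, 3.576e-07, 5.364e-07, 3.576e-07]  ψ = [3, 3, 3, 2]  (obs o_4=3)
t=5: δ = [1.676e-08, 3.353e-08, 1.676e-08, 2.515e-08]  ψ = [2, 2, 3, 2]  (obs o_5=4)
backtrack: best end state = 1; path = [0, 0, 1, 3, 2, 1]

path = [0, 0, 1, 3, 2, 1]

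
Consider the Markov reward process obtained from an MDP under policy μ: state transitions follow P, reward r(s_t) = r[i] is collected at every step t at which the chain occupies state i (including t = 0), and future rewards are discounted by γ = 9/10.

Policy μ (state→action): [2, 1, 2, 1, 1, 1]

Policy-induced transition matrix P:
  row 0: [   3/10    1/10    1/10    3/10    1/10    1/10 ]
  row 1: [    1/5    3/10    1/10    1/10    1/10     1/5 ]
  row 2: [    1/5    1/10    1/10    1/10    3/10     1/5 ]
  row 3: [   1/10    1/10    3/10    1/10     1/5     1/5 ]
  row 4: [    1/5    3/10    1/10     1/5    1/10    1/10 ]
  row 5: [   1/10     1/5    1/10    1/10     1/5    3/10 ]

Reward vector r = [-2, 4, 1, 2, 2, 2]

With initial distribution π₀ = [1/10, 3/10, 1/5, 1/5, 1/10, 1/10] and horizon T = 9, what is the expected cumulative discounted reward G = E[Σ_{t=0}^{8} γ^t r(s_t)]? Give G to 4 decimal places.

G = 9.7379

t=0: π = [0.1000, 0.3000, 0.2000, 0.2000, 0.1000, 0.1000], E[r] = 2.0000, γ^t·E[r] = 2.000000, running G = 2.000000
t=1: π = [0.1800, 0.1900, 0.1400, 0.1300, 0.1700, 0.1900], E[r] = 1.5200, γ^t·E[r] = 1.368000, running G = 3.368000
t=2: π = [0.1860, 0.1910, 0.1260, 0.1530, 0.1600, 0.1840], E[r] = 1.5120, γ^t·E[r] = 1.224720, running G = 4.592720
t=3: π = [0.1849, 0.1886, 0.1306, 0.1532, 0.1589, 0.1838], E[r] = 1.5070, γ^t·E[r] = 1.098603, running G = 5.691323
t=4: π = [0.1848, 0.1879, 0.1306, 0.1529, 0.1598, 0.1840], E[r] = 1.5060, γ^t·E[r] = 0.988060, running G = 6.679383
t=5: π = [0.1848, 0.1879, 0.1306, 0.1529, 0.1598, 0.1839], E[r] = 1.5061, γ^t·E[r] = 0.889359, running G = 7.568743
t=6: π = [0.1848, 0.1879, 0.1306, 0.1529, 0.1598, 0.1839], E[r] = 1.5061, γ^t·E[r] = 0.800423, running G = 8.369166
t=7: π = [0.1848, 0.1879, 0.1306, 0.1529, 0.1598, 0.1839], E[r] = 1.5061, γ^t·E[r] = 0.720378, running G = 9.089543
t=8: π = [0.1848, 0.1879, 0.1306, 0.1529, 0.1598, 0.1839], E[r] = 1.5061, γ^t·E[r] = 0.648340, running G = 9.737883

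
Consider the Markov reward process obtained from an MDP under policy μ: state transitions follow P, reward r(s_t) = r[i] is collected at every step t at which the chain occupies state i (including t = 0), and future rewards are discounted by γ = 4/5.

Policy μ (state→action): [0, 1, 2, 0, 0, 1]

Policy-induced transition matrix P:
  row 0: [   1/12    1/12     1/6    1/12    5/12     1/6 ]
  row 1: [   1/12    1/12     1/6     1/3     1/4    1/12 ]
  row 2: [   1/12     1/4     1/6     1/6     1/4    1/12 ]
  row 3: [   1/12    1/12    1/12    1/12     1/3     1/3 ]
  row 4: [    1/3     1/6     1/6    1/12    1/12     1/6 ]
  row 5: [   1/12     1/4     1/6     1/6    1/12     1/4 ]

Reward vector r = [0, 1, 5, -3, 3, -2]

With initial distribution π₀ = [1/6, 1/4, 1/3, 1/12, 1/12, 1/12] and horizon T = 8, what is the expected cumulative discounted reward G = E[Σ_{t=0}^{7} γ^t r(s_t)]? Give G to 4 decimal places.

G = 4.2917

t=0: π = [0.1667, 0.2500, 0.3333, 0.0833, 0.0833, 0.0833], E[r] = 1.7500, γ^t·E[r] = 1.750000, running G = 1.750000
t=1: π = [0.1042, 0.1597, 0.1597, 0.1806, 0.2569, 0.1389], E[r] = 0.9097, γ^t·E[r] = 0.727778, running G = 2.477778
t=2: π = [0.1476, 0.1545, 0.1516, 0.1481, 0.2164, 0.1817], E[r] = 0.7541, γ^t·E[r] = 0.482593, running G = 2.960370
t=3: π = [0.1374, 0.1569, 0.1543, 0.1497, 0.2206, 0.1810], E[r] = 0.7791, γ^t·E[r] = 0.398889, running G = 3.359259
t=4: π = [0.1385, 0.1576, 0.1542, 0.1505, 0.2185, 0.1808], E[r] = 0.7709, γ^t·E[r] = 0.315742, running G = 3.675001
t=5: π = [0.1379, 0.1574, 0.1541, 0.1506, 0.2191, 0.1808], E[r] = 0.7716, γ^t·E[r] = 0.252849, running G = 3.927850
t=6: π = [0.1381, 0.1574, 0.1541, 0.1506, 0.2189, 0.1809], E[r] = 0.7711, γ^t·E[r] = 0.202145, running G = 4.129995
t=7: π = [0.1381, 0.1574, 0.1541, 0.1506, 0.2189, 0.1809], E[r] = 0.7712, γ^t·E[r] = 0.161740, running G = 4.291735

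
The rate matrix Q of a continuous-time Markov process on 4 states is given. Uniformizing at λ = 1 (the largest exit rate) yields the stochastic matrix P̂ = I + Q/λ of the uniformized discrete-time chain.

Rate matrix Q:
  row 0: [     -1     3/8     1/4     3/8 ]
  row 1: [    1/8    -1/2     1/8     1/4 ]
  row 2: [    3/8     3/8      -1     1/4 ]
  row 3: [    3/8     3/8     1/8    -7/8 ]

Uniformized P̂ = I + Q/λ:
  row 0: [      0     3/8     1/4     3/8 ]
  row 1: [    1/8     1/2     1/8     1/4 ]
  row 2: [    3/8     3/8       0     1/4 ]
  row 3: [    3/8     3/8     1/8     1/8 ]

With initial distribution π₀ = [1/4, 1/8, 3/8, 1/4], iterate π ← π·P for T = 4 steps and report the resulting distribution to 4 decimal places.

t=0: π = [0.2500, 0.1250, 0.3750, 0.2500]
t=1: π = [0.2500, 0.3906, 0.1094, 0.2500]
t=2: π = [0.1836, 0.4238, 0.1426, 0.2500]
t=3: π = [0.2002, 0.4280, 0.1301, 0.2417]
t=4: π = [0.1929, 0.4285, 0.1338, 0.2448]

π = [0.1929, 0.4285, 0.1338, 0.2448]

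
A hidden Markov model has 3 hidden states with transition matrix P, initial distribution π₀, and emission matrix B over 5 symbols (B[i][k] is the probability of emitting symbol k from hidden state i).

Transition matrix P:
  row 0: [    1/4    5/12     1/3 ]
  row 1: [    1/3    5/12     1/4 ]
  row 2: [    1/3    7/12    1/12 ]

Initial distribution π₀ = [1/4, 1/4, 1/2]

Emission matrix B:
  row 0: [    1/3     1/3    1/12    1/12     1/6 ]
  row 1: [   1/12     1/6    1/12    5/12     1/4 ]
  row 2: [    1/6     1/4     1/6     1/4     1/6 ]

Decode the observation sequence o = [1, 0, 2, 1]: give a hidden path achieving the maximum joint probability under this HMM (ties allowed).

path = [2, 0, 2, 0]

t=0: δ = [8.333e-02, 4.167e-02, 1.250e-01]  (obs o_0=1)
t=1: δ = [1.389e-02, 6.076e-03, 4.630e-03]  ψ = [2, 2, 0]  (obs o_1=0)
t=2: δ = [2.894e-04, 4.823e-04, 7.716e-04]  ψ = [0, 0, 0]  (obs o_2=2)
t=3: δ = [8.573e-05, 7.502e-05, 3.014e-05]  ψ = [2, 2, 1]  (obs o_3=1)
backtrack: best end state = 0; path = [2, 0, 2, 0]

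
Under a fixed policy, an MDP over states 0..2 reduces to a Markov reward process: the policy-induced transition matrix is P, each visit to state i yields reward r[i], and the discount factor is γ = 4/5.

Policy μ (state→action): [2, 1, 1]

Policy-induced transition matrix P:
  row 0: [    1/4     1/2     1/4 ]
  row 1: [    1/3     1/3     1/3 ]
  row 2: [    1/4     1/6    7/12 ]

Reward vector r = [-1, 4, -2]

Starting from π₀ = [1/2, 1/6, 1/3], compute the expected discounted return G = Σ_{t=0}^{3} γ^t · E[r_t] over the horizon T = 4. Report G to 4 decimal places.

t=0: π = [0.5000, 0.1667, 0.3333], E[r] = -0.5000, γ^t·E[r] = -0.500000, running G = -0.500000
t=1: π = [0.2639, 0.3611, 0.3750], E[r] = 0.4306, γ^t·E[r] = 0.344444, running G = -0.155556
t=2: π = [0.2801, 0.3148, 0.4051], E[r] = 0.1690, γ^t·E[r] = 0.108148, running G = -0.047407
t=3: π = [0.2762, 0.3125, 0.4113], E[r] = 0.1512, γ^t·E[r] = 0.077432, running G = 0.030025

G = 0.0300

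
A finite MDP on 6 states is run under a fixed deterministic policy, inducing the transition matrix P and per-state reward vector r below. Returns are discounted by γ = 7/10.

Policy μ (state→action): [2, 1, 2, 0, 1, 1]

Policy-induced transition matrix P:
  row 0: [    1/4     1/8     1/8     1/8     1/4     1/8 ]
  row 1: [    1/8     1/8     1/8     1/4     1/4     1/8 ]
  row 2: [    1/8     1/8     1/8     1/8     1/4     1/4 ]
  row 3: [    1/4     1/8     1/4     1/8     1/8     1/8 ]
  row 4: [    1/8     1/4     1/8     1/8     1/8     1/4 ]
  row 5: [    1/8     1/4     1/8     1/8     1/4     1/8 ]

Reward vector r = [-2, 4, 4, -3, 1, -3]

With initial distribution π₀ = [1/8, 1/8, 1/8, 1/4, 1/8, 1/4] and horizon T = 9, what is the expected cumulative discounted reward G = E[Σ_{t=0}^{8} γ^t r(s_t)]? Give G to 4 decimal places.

G = -0.1443

t=0: π = [0.1250, 0.1250, 0.1250, 0.2500, 0.1250, 0.2500], E[r] = -0.6250, γ^t·E[r] = -0.625000, running G = -0.625000
t=1: π = [0.1719, 0.1719, 0.1563, 0.1406, 0.2031, 0.1563], E[r] = 0.2813, γ^t·E[r] = 0.196875, running G = -0.428125
t=2: π = [0.1641, 0.1699, 0.1426, 0.1465, 0.2070, 0.1699], E[r] = 0.1797, γ^t·E[r] = 0.088047, running G = -0.340078
t=3: π = [0.1638, 0.1721, 0.1433, 0.1462, 0.2058, 0.1687], E[r] = 0.1951, γ^t·E[r] = 0.066908, running G = -0.273170
t=4: π = [0.1638, 0.1718, 0.1433, 0.1465, 0.2060, 0.1686], E[r] = 0.1934, γ^t·E[r] = 0.046433, running G = -0.226737
t=5: π = [0.1638, 0.1718, 0.1433, 0.1465, 0.2059, 0.1687], E[r] = 0.1935, γ^t·E[r] = 0.032527, running G = -0.194209
t=6: π = [0.1638, 0.1718, 0.1433, 0.1465, 0.2059, 0.1687], E[r] = 0.1935, γ^t·E[r] = 0.022767, running G = -0.171443
t=7: π = [0.1638, 0.1718, 0.1433, 0.1465, 0.2059, 0.1687], E[r] = 0.1935, γ^t·E[r] = 0.015937, running G = -0.155506
t=8: π = [0.1638, 0.1718, 0.1433, 0.1465, 0.2059, 0.1687], E[r] = 0.1935, γ^t·E[r] = 0.011156, running G = -0.144350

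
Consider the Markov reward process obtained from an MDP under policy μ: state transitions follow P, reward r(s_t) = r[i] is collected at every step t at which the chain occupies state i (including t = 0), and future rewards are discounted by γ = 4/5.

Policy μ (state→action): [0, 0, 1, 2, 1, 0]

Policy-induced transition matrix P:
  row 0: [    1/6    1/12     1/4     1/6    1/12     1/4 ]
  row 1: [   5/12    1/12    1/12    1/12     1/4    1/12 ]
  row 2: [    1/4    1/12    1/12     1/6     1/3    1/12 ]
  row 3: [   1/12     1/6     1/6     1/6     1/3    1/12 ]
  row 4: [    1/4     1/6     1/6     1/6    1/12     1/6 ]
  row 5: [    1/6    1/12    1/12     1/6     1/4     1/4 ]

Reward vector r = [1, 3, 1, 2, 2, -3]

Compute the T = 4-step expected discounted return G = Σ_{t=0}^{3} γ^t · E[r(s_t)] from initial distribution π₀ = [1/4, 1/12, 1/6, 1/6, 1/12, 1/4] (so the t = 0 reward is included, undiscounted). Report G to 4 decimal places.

G = 2.2170

t=0: π = [0.2500, 0.0833, 0.1667, 0.1667, 0.0833, 0.2500], E[r] = 0.4167, γ^t·E[r] = 0.416667, running G = 0.416667
t=1: π = [0.1944, 0.1042, 0.1458, 0.1597, 0.2222, 0.1736], E[r] = 0.8958, γ^t·E[r] = 0.716667, running G = 1.133333
t=2: π = [0.2101, 0.1152, 0.1476, 0.1580, 0.2060, 0.1632], E[r] = 0.9416, γ^t·E[r] = 0.602593, running G = 1.735926
t=3: π = [0.2118, 0.1137, 0.1487, 0.1571, 0.2061, 0.1627], E[r] = 0.9397, γ^t·E[r] = 0.481111, running G = 2.217037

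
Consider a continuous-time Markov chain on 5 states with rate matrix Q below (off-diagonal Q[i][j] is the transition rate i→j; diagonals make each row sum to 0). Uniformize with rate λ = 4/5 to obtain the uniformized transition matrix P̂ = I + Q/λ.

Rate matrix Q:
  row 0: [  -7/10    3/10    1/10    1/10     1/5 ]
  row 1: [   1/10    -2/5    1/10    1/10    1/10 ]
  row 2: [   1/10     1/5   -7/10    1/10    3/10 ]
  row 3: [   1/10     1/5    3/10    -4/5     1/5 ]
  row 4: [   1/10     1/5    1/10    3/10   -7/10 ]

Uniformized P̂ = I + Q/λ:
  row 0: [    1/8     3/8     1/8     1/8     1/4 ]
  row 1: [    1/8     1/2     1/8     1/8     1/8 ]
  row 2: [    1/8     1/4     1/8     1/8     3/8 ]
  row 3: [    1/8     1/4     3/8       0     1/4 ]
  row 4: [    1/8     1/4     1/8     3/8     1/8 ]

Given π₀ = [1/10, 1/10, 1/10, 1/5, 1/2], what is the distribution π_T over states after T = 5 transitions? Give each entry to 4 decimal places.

π = [0.1250, 0.3539, 0.1640, 0.1557, 0.2014]

t=0: π = [0.1000, 0.1000, 0.1000, 0.2000, 0.5000]
t=1: π = [0.1250, 0.2875, 0.1750, 0.2250, 0.1875]
t=2: π = [0.1250, 0.3375, 0.1813, 0.1438, 0.2125]
t=3: π = [0.1250, 0.3500, 0.1609, 0.1602, 0.2039]
t=4: π = [0.1250, 0.3531, 0.1650, 0.1560, 0.2009]
t=5: π = [0.1250, 0.3539, 0.1640, 0.1557, 0.2014]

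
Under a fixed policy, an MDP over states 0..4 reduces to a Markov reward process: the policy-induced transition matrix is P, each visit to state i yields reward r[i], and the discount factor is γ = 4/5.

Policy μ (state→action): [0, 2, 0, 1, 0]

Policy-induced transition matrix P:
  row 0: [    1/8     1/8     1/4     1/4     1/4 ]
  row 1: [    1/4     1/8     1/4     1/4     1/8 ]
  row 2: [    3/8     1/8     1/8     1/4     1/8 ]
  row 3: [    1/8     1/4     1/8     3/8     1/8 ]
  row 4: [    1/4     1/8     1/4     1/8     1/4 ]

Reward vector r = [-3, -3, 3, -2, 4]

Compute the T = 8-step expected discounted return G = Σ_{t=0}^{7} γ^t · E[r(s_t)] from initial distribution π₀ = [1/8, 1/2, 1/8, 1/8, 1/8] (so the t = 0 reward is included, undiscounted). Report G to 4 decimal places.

G = -2.3906

t=0: π = [0.1250, 0.5000, 0.1250, 0.1250, 0.1250], E[r] = -1.2500, γ^t·E[r] = -1.250000, running G = -1.250000
t=1: π = [0.2344, 0.1406, 0.2188, 0.2500, 0.1563], E[r] = -0.3438, γ^t·E[r] = -0.275000, running G = -1.525000
t=2: π = [0.2168, 0.1563, 0.1914, 0.2617, 0.1738], E[r] = -0.3730, γ^t·E[r] = -0.238750, running G = -1.763750
t=3: π = [0.2141, 0.1577, 0.1934, 0.2610, 0.1738], E[r] = -0.3621, γ^t·E[r] = -0.185375, running G = -1.949125
t=4: π = [0.2148, 0.1576, 0.1932, 0.2609, 0.1735], E[r] = -0.3654, γ^t·E[r] = -0.149675, running G = -2.098800
t=5: π = [0.2147, 0.1576, 0.1932, 0.2609, 0.1735], E[r] = -0.3649, γ^t·E[r] = -0.119574, running G = -2.218374
t=6: π = [0.2147, 0.1576, 0.1932, 0.2609, 0.1735], E[r] = -0.3650, γ^t·E[r] = -0.095683, running G = -2.314057
t=7: π = [0.2147, 0.1576, 0.1932, 0.2609, 0.1735], E[r] = -0.3650, γ^t·E[r] = -0.076544, running G = -2.390600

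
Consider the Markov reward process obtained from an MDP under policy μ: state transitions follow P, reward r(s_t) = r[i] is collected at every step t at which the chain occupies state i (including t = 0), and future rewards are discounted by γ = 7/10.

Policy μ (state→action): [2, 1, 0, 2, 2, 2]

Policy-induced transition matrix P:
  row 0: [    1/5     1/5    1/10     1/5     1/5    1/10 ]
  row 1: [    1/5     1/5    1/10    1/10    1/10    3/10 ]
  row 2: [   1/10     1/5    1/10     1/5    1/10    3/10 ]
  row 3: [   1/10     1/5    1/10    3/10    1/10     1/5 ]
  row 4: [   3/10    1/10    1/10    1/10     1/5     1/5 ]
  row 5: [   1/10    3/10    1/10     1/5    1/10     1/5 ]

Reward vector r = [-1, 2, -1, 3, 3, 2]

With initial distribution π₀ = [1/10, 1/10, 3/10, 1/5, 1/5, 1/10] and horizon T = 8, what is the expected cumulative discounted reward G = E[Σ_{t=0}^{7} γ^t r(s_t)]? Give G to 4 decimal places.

t=0: π = [0.1000, 0.1000, 0.3000, 0.2000, 0.2000, 0.1000], E[r] = 1.2000, γ^t·E[r] = 1.200000, running G = 1.200000
t=1: π = [0.1600, 0.1900, 0.1000, 0.1900, 0.1300, 0.2300], E[r] = 1.5400, γ^t·E[r] = 1.078000, running G = 2.278000
t=2: π = [0.1610, 0.2100, 0.1000, 0.1870, 0.1290, 0.2130], E[r] = 1.5330, γ^t·E[r] = 0.751170, running G = 3.029170
t=3: π = [0.1629, 0.2084, 0.1000, 0.1848, 0.1290, 0.2149], E[r] = 1.5251, γ^t·E[r] = 0.523109, running G = 3.552279
t=4: π = [0.1629, 0.2086, 0.1000, 0.1847, 0.1292, 0.2146], E[r] = 1.5251, γ^t·E[r] = 0.366186, running G = 3.918465
t=5: π = [0.1630, 0.2085, 0.1000, 0.1847, 0.1292, 0.2146], E[r] = 1.5249, γ^t·E[r] = 0.256296, running G = 4.174762
t=6: π = [0.1630, 0.2085, 0.1000, 0.1847, 0.1292, 0.2146], E[r] = 1.5249, γ^t·E[r] = 0.179406, running G = 4.354168
t=7: π = [0.1630, 0.2085, 0.1000, 0.1847, 0.1292, 0.2146], E[r] = 1.5249, γ^t·E[r] = 0.125584, running G = 4.479752

G = 4.4798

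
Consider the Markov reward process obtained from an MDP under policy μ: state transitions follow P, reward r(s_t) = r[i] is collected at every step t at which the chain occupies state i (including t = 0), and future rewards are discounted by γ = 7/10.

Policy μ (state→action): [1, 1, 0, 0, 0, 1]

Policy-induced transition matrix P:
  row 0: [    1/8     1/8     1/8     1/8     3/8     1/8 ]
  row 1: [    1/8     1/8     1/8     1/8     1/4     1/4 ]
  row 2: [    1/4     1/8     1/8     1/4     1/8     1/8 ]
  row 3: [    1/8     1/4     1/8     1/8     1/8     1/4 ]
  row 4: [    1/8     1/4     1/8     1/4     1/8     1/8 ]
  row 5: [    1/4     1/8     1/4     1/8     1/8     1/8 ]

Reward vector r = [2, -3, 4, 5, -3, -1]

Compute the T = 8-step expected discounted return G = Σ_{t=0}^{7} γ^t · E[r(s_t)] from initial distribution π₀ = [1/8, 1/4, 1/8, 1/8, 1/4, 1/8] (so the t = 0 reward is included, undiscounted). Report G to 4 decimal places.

G = 0.8230

t=0: π = [0.1250, 0.2500, 0.1250, 0.1250, 0.2500, 0.1250], E[r] = -0.2500, γ^t·E[r] = -0.250000, running G = -0.250000
t=1: π = [0.1563, 0.1719, 0.1406, 0.1719, 0.1875, 0.1719], E[r] = 0.4844, γ^t·E[r] = 0.339063, running G = 0.089063
t=2: π = [0.1641, 0.1699, 0.1465, 0.1660, 0.1855, 0.1680], E[r] = 0.5098, γ^t·E[r] = 0.249785, running G = 0.338848
t=3: π = [0.1643, 0.1689, 0.1460, 0.1665, 0.1873, 0.1670], E[r] = 0.5095, γ^t·E[r] = 0.174766, running G = 0.513614
t=4: π = [0.1641, 0.1692, 0.1459, 0.1667, 0.1872, 0.1669], E[r] = 0.5089, γ^t·E[r] = 0.122175, running G = 0.635788
t=5: π = [0.1641, 0.1692, 0.1459, 0.1666, 0.1872, 0.1670], E[r] = 0.5086, γ^t·E[r] = 0.085481, running G = 0.721270
t=6: π = [0.1641, 0.1692, 0.1459, 0.1666, 0.1872, 0.1670], E[r] = 0.5087, γ^t·E[r] = 0.059843, running G = 0.781113
t=7: π = [0.1641, 0.1692, 0.1459, 0.1666, 0.1872, 0.1670], E[r] = 0.5087, γ^t·E[r] = 0.041891, running G = 0.823004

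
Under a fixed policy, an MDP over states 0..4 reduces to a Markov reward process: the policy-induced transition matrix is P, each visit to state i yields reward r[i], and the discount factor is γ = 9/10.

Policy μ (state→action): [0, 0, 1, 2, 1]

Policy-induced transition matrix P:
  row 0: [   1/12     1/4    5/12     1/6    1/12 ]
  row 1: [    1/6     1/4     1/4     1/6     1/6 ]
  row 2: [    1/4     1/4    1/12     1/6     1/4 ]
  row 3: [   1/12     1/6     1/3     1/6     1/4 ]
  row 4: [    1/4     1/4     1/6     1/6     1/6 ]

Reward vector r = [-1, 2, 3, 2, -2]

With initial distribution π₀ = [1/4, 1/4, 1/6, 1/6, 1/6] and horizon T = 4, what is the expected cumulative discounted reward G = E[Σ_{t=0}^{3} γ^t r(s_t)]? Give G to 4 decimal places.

G = 3.2117

t=0: π = [0.2500, 0.2500, 0.1667, 0.1667, 0.1667], E[r] = 0.7500, γ^t·E[r] = 0.750000, running G = 0.750000
t=1: π = [0.1597, 0.2361, 0.2639, 0.1667, 0.1736], E[r] = 1.0903, γ^t·E[r] = 0.981250, running G = 1.731250
t=2: π = [0.1759, 0.2361, 0.2321, 0.1667, 0.1892], E[r] = 0.9473, γ^t·E[r] = 0.767344, running G = 2.498594
t=3: π = [0.1732, 0.2361, 0.2388, 0.1667, 0.1852], E[r] = 0.9782, γ^t·E[r] = 0.713074, running G = 3.211668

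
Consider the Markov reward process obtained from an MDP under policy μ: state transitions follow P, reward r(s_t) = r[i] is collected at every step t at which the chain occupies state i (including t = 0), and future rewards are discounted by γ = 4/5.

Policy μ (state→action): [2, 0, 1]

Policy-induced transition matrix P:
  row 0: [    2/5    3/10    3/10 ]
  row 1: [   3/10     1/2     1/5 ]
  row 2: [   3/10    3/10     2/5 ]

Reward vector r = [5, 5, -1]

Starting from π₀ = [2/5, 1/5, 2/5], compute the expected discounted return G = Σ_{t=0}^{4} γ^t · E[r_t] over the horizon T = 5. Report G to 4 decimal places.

t=0: π = [0.4000, 0.2000, 0.4000], E[r] = 2.6000, γ^t·E[r] = 2.600000, running G = 2.600000
t=1: π = [0.3400, 0.3400, 0.3200], E[r] = 3.0800, γ^t·E[r] = 2.464000, running G = 5.064000
t=2: π = [0.3340, 0.3680, 0.2980], E[r] = 3.2120, γ^t·E[r] = 2.055680, running G = 7.119680
t=3: π = [0.3334, 0.3736, 0.2930], E[r] = 3.2420, γ^t·E[r] = 1.659904, running G = 8.779584
t=4: π = [0.3333, 0.3747, 0.2919], E[r] = 3.2484, γ^t·E[r] = 1.330528, running G = 10.110112

G = 10.1101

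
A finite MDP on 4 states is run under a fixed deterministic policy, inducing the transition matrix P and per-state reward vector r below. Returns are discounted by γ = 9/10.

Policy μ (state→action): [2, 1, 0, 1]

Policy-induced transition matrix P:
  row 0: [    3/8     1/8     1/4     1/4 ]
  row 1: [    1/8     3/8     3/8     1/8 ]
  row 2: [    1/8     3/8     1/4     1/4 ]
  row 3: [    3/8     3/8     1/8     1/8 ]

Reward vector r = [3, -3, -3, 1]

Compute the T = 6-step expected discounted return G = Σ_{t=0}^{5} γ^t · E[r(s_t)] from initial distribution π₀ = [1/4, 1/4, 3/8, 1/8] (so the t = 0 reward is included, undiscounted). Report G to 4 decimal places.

t=0: π = [0.2500, 0.2500, 0.3750, 0.1250], E[r] = -1.0000, γ^t·E[r] = -1.000000, running G = -1.000000
t=1: π = [0.2188, 0.3125, 0.2656, 0.2031], E[r] = -0.8750, γ^t·E[r] = -0.787500, running G = -1.787500
t=2: π = [0.2305, 0.3203, 0.2637, 0.1855], E[r] = -0.8750, γ^t·E[r] = -0.708750, running G = -2.496250
t=3: π = [0.2290, 0.3174, 0.2668, 0.1868], E[r] = -0.8789, γ^t·E[r] = -0.640723, running G = -3.136973
t=4: π = [0.2289, 0.3177, 0.2663, 0.1870], E[r] = -0.8784, γ^t·E[r] = -0.576330, running G = -3.713303
t=5: π = [0.2290, 0.3178, 0.2663, 0.1869], E[r] = -0.8785, γ^t·E[r] = -0.518733, running G = -4.232036

G = -4.2320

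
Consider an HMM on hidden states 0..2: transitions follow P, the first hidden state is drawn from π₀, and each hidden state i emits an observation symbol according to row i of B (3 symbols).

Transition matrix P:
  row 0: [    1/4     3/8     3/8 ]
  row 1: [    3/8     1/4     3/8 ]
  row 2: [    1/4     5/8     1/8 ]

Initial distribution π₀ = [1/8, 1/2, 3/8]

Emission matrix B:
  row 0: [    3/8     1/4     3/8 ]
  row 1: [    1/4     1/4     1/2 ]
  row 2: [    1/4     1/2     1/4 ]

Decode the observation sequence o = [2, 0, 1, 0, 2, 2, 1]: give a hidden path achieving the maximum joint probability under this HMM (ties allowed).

t=0: δ = [4.688e-02, 2.500e-01, 9.375e-02]  (obs o_0=2)
t=1: δ = [3.516e-02, 1.562e-02, 2.344e-02]  ψ = [1, 1, 1]  (obs o_1=0)
t=2: δ = [2.197e-03, 3.662e-03, 6.592e-03]  ψ = [0, 2, 0]  (obs o_2=1)
t=3: δ = [6.180e-04, 1.030e-03, 3.433e-04]  ψ = [2, 2, 1]  (obs o_3=0)
t=4: δ = [1.448e-04, 1.287e-04, 9.656e-05]  ψ = [1, 1, 1]  (obs o_4=2)
t=5: δ = [1.810e-05, 3.017e-05, 1.358e-05]  ψ = [1, 2, 0]  (obs o_5=2)
t=6: δ = [2.829e-06, 2.122e-06, 5.658e-06]  ψ = [1, 2, 1]  (obs o_6=1)
backtrack: best end state = 2; path = [1, 0, 2, 1, 2, 1, 2]

path = [1, 0, 2, 1, 2, 1, 2]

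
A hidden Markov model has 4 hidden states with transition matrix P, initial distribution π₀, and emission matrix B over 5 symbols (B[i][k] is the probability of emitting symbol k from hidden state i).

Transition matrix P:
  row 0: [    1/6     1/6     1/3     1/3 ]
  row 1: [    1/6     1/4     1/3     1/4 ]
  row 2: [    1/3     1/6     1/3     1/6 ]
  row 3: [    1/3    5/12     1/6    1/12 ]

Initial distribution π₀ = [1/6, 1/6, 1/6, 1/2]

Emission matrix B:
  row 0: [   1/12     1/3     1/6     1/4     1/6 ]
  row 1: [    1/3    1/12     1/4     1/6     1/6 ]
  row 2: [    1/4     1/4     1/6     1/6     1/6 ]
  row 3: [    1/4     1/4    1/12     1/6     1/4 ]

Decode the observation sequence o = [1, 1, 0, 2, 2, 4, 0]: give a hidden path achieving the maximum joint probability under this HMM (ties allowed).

path = [3, 0, 3, 1, 1, 3, 1]

t=0: δ = [5.556e-02, 1.389e-02, 4.167e-02, 1.250e-01]  (obs o_0=1)
t=1: δ = [1.389e-02, 4.340e-03, 5.208e-03, 4.630e-03]  ψ = [3, 3, 3, 0]  (obs o_1=1)
t=2: δ = [1.929e-04, 7.716e-04, 1.157e-03, 1.157e-03]  ψ = [0, 0, 0, 0]  (obs o_2=0)
t=3: δ = [6.430e-05, 1.206e-04, 6.430e-05, 1.608e-05]  ψ = [2, 3, 2, 1]  (obs o_3=2)
t=4: δ = [3.572e-06, 7.535e-06, 6.698e-06, 2.512e-06]  ψ = [2, 1, 1, 1]  (obs o_4=2)
t=5: δ = [3.721e-07, 3.140e-07, 4.186e-07, 4.710e-07]  ψ = [2, 1, 1, 1]  (obs o_5=4)
t=6: δ = [1.308e-08, 6.541e-08, 3.489e-08, 3.101e-08]  ψ = [3, 3, 2, 0]  (obs o_6=0)
backtrack: best end state = 1; path = [3, 0, 3, 1, 1, 3, 1]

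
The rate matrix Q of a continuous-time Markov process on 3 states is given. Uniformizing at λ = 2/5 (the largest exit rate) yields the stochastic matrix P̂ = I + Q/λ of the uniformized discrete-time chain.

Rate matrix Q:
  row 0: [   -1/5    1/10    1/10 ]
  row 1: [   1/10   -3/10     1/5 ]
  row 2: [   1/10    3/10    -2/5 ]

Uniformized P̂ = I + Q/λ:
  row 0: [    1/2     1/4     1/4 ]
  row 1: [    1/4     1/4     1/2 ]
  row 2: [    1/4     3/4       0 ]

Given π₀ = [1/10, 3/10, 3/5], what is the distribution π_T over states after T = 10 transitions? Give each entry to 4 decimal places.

π = [0.3333, 0.3887, 0.2780]

t=0: π = [0.1000, 0.3000, 0.6000]
t=1: π = [0.2750, 0.5500, 0.1750]
t=2: π = [0.3188, 0.3375, 0.3438]
t=3: π = [0.3297, 0.4219, 0.2484]
t=4: π = [0.3324, 0.3742, 0.2934]
t=5: π = [0.3331, 0.3967, 0.2702]
t=6: π = [0.3333, 0.3851, 0.2816]
t=7: π = [0.3333, 0.3908, 0.2759]
t=8: π = [0.3333, 0.3879, 0.2787]
t=9: π = [0.3333, 0.3894, 0.2773]
t=10: π = [0.3333, 0.3887, 0.2780]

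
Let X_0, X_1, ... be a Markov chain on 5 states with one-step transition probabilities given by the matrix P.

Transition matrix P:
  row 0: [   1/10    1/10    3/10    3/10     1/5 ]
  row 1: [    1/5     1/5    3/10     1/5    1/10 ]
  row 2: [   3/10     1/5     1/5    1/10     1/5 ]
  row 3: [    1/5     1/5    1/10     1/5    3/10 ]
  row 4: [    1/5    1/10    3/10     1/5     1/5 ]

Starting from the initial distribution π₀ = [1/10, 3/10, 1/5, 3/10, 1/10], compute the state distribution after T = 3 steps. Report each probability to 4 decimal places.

π = [0.2039, 0.1598, 0.2362, 0.1961, 0.2040]

t=0: π = [0.1000, 0.3000, 0.2000, 0.3000, 0.1000]
t=1: π = [0.2100, 0.1800, 0.2200, 0.1900, 0.2000]
t=2: π = [0.2010, 0.1590, 0.2400, 0.1990, 0.2010]
t=3: π = [0.2039, 0.1598, 0.2362, 0.1961, 0.2040]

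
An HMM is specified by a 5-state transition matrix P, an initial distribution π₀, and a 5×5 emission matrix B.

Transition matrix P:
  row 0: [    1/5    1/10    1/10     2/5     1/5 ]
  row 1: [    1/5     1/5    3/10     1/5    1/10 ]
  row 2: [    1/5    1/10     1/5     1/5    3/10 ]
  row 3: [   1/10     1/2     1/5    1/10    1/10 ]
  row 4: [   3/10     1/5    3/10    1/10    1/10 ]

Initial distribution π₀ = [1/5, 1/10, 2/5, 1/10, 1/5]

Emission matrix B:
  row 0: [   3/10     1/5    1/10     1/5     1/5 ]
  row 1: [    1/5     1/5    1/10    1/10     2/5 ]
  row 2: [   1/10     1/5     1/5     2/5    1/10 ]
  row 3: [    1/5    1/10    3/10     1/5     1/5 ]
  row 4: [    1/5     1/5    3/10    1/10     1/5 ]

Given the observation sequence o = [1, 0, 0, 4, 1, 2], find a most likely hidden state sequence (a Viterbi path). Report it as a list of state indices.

path = [2, 0, 3, 1, 2, 4]

t=0: δ = [4.000e-02, 2.000e-02, 8.000e-02, 1.000e-02, 4.000e-02]  (obs o_0=1)
t=1: δ = [4.800e-03, 1.600e-03, 1.600e-03, 3.200e-03, 4.800e-03]  ψ = [2, 2, 2, 0, 2]  (obs o_1=0)
t=2: δ = [4.320e-04, 3.200e-04, 1.440e-04, 3.840e-04, 1.920e-04]  ψ = [4, 3, 4, 0, 0]  (obs o_2=0)
t=3: δ = [1.728e-05, 7.680e-05, 9.600e-06, 3.456e-05, 1.728e-05]  ψ = [0, 3, 1, 0, 0]  (obs o_3=4)
t=4: δ = [3.072e-06, 3.456e-06, 4.608e-06, 1.536e-06, 1.536e-06]  ψ = [1, 3, 1, 1, 1]  (obs o_4=1)
t=5: δ = [9.216e-08, 7.680e-08, 2.074e-07, 3.686e-07, 4.147e-07]  ψ = [2, 3, 1, 0, 2]  (obs o_5=2)
backtrack: best end state = 4; path = [2, 0, 3, 1, 2, 4]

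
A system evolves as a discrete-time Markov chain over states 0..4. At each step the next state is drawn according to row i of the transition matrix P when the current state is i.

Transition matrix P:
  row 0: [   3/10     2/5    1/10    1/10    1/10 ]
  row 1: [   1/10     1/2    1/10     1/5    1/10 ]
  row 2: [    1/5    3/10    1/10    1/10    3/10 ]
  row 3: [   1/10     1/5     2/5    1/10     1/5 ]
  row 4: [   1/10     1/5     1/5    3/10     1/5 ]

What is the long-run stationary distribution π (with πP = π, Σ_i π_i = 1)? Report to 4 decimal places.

π = [0.1459, 0.3513, 0.1673, 0.1685, 0.1670]

Balance equations π_j = Σ_i π_i·P[i][j]:
  π_0 = 3/10·π_0 + 1/10·π_1 + 1/5·π_2 + 1/10·π_3 + 1/10·π_4
  π_1 = 2/5·π_0 + 1/2·π_1 + 3/10·π_2 + 1/5·π_3 + 1/5·π_4
  π_2 = 1/10·π_0 + 1/10·π_1 + 1/10·π_2 + 2/5·π_3 + 1/5·π_4
  π_3 = 1/10·π_0 + 1/5·π_1 + 1/10·π_2 + 1/10·π_3 + 3/10·π_4
  normalize: π_0 + π_1 + π_2 + π_3 + π_4 = 1
Solving the linear system gives exactly π = [41/281, 691/1967, 47/281, 663/3934, 657/3934].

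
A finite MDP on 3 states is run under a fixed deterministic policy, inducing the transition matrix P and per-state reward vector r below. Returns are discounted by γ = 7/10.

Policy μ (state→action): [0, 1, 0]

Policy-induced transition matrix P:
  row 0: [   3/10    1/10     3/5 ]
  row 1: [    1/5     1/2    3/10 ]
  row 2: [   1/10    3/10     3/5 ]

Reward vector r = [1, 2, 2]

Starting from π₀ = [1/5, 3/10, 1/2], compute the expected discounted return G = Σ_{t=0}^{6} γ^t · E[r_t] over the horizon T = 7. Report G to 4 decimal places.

t=0: π = [0.2000, 0.3000, 0.5000], E[r] = 1.8000, γ^t·E[r] = 1.800000, running G = 1.800000
t=1: π = [0.1700, 0.3200, 0.5100], E[r] = 1.8300, γ^t·E[r] = 1.281000, running G = 3.081000
t=2: π = [0.1660, 0.3300, 0.5040], E[r] = 1.8340, γ^t·E[r] = 0.898660, running G = 3.979660
t=3: π = [0.1662, 0.3328, 0.5010], E[r] = 1.8338, γ^t·E[r] = 0.628993, running G = 4.608653
t=4: π = [0.1665, 0.3333, 0.5002], E[r] = 1.8335, γ^t·E[r] = 0.440219, running G = 5.048872
t=5: π = [0.1666, 0.3334, 0.5000], E[r] = 1.8334, γ^t·E[r] = 0.308133, running G = 5.357005
t=6: π = [0.1667, 0.3333, 0.5000], E[r] = 1.8333, γ^t·E[r] = 0.215690, running G = 5.572696

G = 5.5727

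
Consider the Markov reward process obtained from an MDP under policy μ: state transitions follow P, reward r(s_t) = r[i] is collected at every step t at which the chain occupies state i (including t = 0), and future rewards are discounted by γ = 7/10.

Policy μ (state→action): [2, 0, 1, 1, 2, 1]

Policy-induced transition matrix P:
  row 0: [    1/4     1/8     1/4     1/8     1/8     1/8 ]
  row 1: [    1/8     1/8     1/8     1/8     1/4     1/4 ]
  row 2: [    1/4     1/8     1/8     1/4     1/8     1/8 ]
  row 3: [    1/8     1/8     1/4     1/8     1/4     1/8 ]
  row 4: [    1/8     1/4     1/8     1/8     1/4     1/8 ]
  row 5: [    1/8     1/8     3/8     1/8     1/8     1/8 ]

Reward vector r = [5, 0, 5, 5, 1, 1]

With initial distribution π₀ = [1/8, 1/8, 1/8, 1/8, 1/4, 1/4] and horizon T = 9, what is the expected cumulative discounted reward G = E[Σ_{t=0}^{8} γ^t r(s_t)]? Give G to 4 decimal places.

G = 8.8173

t=0: π = [0.1250, 0.1250, 0.1250, 0.1250, 0.2500, 0.2500], E[r] = 2.3750, γ^t·E[r] = 2.375000, running G = 2.375000
t=1: π = [0.1563, 0.1563, 0.2188, 0.1406, 0.1875, 0.1406], E[r] = 2.9063, γ^t·E[r] = 2.034375, running G = 4.409375
t=2: π = [0.1719, 0.1484, 0.1973, 0.1523, 0.1855, 0.1445], E[r] = 2.9375, γ^t·E[r] = 1.439375, running G = 5.848750
t=3: π = [0.1711, 0.1482, 0.2017, 0.1497, 0.1858, 0.1436], E[r] = 2.9417, γ^t·E[r] = 1.008986, running G = 6.857736
t=4: π = [0.1716, 0.1482, 0.2010, 0.1502, 0.1855, 0.1435], E[r] = 2.9430, γ^t·E[r] = 0.706605, running G = 7.564341
t=5: π = [0.1716, 0.1482, 0.2011, 0.1501, 0.1855, 0.1435], E[r] = 2.9430, γ^t·E[r] = 0.494636, running G = 8.058977
t=6: π = [0.1716, 0.1482, 0.2011, 0.1501, 0.1855, 0.1435], E[r] = 2.9431, γ^t·E[r] = 0.346251, running G = 8.405228
t=7: π = [0.1716, 0.1482, 0.2011, 0.1501, 0.1855, 0.1435], E[r] = 2.9431, γ^t·E[r] = 0.242376, running G = 8.647604
t=8: π = [0.1716, 0.1482, 0.2011, 0.1501, 0.1855, 0.1435], E[r] = 2.9431, γ^t·E[r] = 0.169663, running G = 8.817267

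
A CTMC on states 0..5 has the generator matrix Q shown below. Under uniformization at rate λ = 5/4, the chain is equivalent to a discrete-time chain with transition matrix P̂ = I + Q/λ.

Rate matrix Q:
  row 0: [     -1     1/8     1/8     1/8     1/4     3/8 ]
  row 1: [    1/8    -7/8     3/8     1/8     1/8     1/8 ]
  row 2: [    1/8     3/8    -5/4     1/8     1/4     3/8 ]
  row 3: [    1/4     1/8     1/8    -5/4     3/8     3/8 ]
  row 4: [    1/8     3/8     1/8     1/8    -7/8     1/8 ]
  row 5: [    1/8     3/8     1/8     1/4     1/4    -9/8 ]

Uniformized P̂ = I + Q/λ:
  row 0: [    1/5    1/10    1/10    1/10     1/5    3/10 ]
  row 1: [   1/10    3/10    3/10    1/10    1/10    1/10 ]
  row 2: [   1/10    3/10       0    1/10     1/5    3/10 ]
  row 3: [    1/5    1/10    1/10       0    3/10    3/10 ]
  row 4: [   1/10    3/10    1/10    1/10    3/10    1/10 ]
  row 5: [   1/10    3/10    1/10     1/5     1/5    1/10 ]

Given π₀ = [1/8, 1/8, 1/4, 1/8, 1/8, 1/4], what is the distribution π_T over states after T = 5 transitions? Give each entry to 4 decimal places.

π = [0.1230, 0.2540, 0.1371, 0.1066, 0.2059, 0.1734]

t=0: π = [0.1250, 0.1250, 0.2500, 0.1250, 0.1250, 0.2500]
t=1: π = [0.1250, 0.2500, 0.1000, 0.1125, 0.2125, 0.2000]
t=2: π = [0.1238, 0.2525, 0.1400, 0.1088, 0.2075, 0.1675]
t=3: π = [0.1233, 0.2535, 0.1365, 0.1059, 0.2064, 0.1745]
t=4: π = [0.1229, 0.2542, 0.1371, 0.1069, 0.2059, 0.1731]
t=5: π = [0.1230, 0.2540, 0.1371, 0.1066, 0.2059, 0.1734]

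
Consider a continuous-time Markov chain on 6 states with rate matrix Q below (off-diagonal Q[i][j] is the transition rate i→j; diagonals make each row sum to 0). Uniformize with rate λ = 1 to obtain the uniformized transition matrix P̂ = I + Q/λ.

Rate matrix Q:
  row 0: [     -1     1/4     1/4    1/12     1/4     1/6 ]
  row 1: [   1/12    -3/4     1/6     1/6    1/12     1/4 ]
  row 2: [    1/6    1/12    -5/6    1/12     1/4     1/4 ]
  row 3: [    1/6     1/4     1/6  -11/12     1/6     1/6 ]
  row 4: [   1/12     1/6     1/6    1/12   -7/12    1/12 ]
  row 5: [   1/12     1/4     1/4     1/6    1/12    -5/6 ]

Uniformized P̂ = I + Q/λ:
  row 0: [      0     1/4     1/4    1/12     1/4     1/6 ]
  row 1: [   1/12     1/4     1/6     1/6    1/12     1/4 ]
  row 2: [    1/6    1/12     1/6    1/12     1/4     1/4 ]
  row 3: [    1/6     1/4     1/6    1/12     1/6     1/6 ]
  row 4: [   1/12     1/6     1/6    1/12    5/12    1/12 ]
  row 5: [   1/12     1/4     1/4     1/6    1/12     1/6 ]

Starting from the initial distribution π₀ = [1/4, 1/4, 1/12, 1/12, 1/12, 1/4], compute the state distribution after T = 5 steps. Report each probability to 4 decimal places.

t=0: π = [0.2500, 0.2500, 0.0833, 0.0833, 0.0833, 0.2500]
t=1: π = [0.0764, 0.2292, 0.2083, 0.1250, 0.1736, 0.1875]
t=2: π = [0.1047, 0.2008, 0.1887, 0.1181, 0.1991, 0.1887]
t=3: π = [0.1002, 0.2020, 0.1911, 0.1158, 0.2084, 0.1825]
t=4: π = [0.1006, 0.2008, 0.1902, 0.1154, 0.2110, 0.1821]
t=5: π = [0.1004, 0.2007, 0.1902, 0.1152, 0.2117, 0.1817]

π = [0.1004, 0.2007, 0.1902, 0.1152, 0.2117, 0.1817]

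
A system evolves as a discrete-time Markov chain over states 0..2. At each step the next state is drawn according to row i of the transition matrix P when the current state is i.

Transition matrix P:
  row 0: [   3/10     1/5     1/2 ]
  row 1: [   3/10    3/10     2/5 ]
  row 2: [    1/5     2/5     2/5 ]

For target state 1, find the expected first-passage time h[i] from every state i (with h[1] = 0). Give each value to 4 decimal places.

First-step conditioning: h[1] = 0; for i ≠ 1, h[i] = 1 + Σ_k P[i][k]·h[k].
  h[0] = 1 + 3/10·h[0] + 1/2·h[2]
  h[2] = 1 + 1/5·h[0] + 2/5·h[2]
Solving the 2×2 linear system over states ≠ 1 gives exactly h = [55/16, 0, 45/16] (h[1] = 0 is the target).

h = [3.4375, 0.0000, 2.8125]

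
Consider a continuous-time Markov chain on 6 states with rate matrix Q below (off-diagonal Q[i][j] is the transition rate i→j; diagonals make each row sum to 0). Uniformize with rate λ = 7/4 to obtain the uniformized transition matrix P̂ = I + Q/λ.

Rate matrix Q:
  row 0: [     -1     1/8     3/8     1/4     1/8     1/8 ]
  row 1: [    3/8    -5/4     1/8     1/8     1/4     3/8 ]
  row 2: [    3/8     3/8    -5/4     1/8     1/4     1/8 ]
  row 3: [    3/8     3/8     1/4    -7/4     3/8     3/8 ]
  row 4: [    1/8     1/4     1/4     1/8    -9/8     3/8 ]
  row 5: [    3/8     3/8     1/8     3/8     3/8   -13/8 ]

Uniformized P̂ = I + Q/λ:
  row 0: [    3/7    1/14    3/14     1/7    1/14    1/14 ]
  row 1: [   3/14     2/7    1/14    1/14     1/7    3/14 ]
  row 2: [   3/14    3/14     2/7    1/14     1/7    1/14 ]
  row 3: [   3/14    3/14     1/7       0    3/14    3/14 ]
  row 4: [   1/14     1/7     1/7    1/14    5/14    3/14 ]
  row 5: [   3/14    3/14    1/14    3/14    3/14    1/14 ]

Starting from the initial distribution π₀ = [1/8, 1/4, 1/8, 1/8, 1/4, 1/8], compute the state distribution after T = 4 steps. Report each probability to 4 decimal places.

π = [0.2385, 0.1803, 0.1593, 0.1010, 0.1827, 0.1381]

t=0: π = [0.1250, 0.2500, 0.1250, 0.1250, 0.2500, 0.1250]
t=1: π = [0.2054, 0.1964, 0.1429, 0.0893, 0.2054, 0.1607]
t=2: π = [0.2290, 0.1843, 0.1524, 0.1027, 0.1901, 0.1416]
t=3: π = [0.2362, 0.1812, 0.1577, 0.1007, 0.1847, 0.1396]
t=4: π = [0.2385, 0.1803, 0.1593, 0.1010, 0.1827, 0.1381]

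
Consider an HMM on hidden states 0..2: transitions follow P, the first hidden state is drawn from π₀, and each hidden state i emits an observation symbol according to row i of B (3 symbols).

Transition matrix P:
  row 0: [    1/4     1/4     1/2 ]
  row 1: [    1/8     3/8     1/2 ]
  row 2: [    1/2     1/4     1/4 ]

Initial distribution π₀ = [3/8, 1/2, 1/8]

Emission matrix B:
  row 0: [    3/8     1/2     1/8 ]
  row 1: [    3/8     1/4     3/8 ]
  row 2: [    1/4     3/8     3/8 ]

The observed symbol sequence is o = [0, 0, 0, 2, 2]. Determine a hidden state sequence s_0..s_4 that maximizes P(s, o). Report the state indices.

t=0: δ = [1.406e-01, 1.875e-01, 3.125e-02]  (obs o_0=0)
t=1: δ = [1.318e-02, 2.637e-02, 2.344e-02]  ψ = [0, 1, 1]  (obs o_1=0)
t=2: δ = [4.395e-03, 3.708e-03, 3.296e-03]  ψ = [2, 1, 1]  (obs o_2=0)
t=3: δ = [2.060e-04, 5.214e-04, 8.240e-04]  ψ = [2, 1, 0]  (obs o_3=2)
t=4: δ = [5.150e-05, 7.725e-05, 9.777e-05]  ψ = [2, 2, 1]  (obs o_4=2)
backtrack: best end state = 2; path = [1, 1, 1, 1, 2]

path = [1, 1, 1, 1, 2]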